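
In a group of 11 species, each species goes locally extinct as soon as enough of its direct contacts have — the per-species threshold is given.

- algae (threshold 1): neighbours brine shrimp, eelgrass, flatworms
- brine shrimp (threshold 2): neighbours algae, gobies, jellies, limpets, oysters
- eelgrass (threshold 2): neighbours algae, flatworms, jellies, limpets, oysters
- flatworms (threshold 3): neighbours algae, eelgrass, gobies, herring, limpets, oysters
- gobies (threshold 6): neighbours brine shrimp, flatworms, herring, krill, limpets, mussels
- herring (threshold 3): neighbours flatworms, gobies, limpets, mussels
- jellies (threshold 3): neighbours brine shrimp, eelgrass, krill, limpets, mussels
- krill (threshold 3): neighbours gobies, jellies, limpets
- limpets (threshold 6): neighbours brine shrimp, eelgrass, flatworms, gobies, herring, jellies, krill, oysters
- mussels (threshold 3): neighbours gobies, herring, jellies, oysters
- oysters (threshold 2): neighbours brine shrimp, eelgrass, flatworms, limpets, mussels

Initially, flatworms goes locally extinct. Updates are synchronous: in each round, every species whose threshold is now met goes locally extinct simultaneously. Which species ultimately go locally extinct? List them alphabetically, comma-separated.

algae, brine shrimp, eelgrass, flatworms, oysters

Round 1 — flatworms goes locally extinct (initial).
Round 2 — checking thresholds:
  algae: 1 of 3 neighbours ≥ 1, goes locally extinct.
  eelgrass: 1 of 5 neighbours < 2, not yet.
  gobies: 1 of 6 neighbours < 6, not yet.
  herring: 1 of 4 neighbours < 3, not yet.
  limpets: 1 of 8 neighbours < 6, not yet.
  oysters: 1 of 5 neighbours < 2, not yet.
Round 3 — checking thresholds:
  brine shrimp: 1 of 5 neighbours < 2, not yet.
  eelgrass: 2 of 5 neighbours ≥ 2, goes locally extinct.
  gobies: 1 of 6 neighbours < 6, not yet.
  herring: 1 of 4 neighbours < 3, not yet.
  limpets: 1 of 8 neighbours < 6, not yet.
  oysters: 1 of 5 neighbours < 2, not yet.
Round 4 — checking thresholds:
  brine shrimp: 1 of 5 neighbours < 2, not yet.
  gobies: 1 of 6 neighbours < 6, not yet.
  herring: 1 of 4 neighbours < 3, not yet.
  jellies: 1 of 5 neighbours < 3, not yet.
  limpets: 2 of 8 neighbours < 6, not yet.
  oysters: 2 of 5 neighbours ≥ 2, goes locally extinct.
Round 5 — checking thresholds:
  brine shrimp: 2 of 5 neighbours ≥ 2, goes locally extinct.
  gobies: 1 of 6 neighbours < 6, not yet.
  herring: 1 of 4 neighbours < 3, not yet.
  jellies: 1 of 5 neighbours < 3, not yet.
  limpets: 3 of 8 neighbours < 6, not yet.
  mussels: 1 of 4 neighbours < 3, not yet.
Round 6 — no new extinctions; cascade stops.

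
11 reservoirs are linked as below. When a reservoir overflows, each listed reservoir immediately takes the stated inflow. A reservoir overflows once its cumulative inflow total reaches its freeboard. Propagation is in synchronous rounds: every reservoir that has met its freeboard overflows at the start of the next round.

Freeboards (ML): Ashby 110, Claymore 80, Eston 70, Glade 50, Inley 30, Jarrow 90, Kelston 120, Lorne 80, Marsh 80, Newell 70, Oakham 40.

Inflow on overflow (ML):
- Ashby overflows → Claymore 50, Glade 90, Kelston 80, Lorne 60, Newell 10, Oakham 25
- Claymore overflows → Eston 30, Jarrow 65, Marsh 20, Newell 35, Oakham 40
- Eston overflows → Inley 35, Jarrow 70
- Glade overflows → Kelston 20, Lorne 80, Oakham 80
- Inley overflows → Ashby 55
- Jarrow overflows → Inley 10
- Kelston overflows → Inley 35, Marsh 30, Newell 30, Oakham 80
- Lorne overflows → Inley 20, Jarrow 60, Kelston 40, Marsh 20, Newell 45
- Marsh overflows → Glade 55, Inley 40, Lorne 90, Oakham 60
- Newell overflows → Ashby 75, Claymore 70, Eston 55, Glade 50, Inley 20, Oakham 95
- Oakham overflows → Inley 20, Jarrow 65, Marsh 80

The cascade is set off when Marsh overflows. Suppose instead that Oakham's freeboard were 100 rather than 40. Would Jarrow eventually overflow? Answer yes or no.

yes

With Oakham's freeboard at 100:
Round 1 — Marsh overflows (initial).
  Glade: +55 → 55 ≥ 50
  Inley: +40 → 40 ≥ 30
  Lorne: +90 → 90 ≥ 80
  Oakham: +60 → 60 < 100
Round 2 — Glade, Inley, Lorne overflow.
  Ashby: +55 → 55 < 110
  Jarrow: +60 → 60 < 90
  Kelston: +20+40 → 60 < 120
  Newell: +45 → 45 < 70
  Oakham: +80 → 140 ≥ 100
Round 3 — Oakham overflows.
  Jarrow: +65 → 125 ≥ 90
Round 4 — Jarrow overflows.
No further overflows.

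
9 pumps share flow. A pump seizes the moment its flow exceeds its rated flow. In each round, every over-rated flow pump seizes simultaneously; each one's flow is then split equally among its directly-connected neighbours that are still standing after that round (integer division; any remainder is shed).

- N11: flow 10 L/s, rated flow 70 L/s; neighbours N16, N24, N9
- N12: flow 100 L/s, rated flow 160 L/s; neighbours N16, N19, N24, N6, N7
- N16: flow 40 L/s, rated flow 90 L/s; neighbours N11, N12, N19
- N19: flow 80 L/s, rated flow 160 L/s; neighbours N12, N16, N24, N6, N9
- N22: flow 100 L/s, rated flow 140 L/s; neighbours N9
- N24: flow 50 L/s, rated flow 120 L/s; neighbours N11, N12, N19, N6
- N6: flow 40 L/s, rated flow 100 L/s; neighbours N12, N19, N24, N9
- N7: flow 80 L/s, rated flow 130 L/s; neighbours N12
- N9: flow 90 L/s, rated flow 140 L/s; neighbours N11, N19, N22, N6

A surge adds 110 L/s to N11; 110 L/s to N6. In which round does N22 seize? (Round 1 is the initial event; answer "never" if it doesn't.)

3

Round 1 — N11 at 120 > 70; N6 at 150 > 100. N11, N6 seize.
  N11 sheds 120 L/s to N16, N24, N9: 40 each.
    N16: 40+40 = 80 ≤ 90
    N24: 50+40 = 90 ≤ 120
    N9: 90+40 = 130 ≤ 140
  N6 sheds 150 L/s to N12, N19, N24, N9: 37 each (2 lost).
    N12: 100+37 = 137 ≤ 160
    N19: 80+37 = 117 ≤ 160
    N24: 90+37 = 127 > 120
    N9: 130+37 = 167 > 140
Round 2 — N24, N9 seize.
  N24 sheds 127 L/s to N12, N19: 63 each (1 lost).
    N12: 137+63 = 200 > 160
    N19: 117+63 = 180 > 160
  N9 sheds 167 L/s to N19, N22: 83 each (1 lost).
    N19: 180+83 = 263 > 160
    N22: 100+83 = 183 > 140
Round 3 — N12, N19, N22 seize.
  N12 sheds 200 L/s to N16, N7: 100 each.
    N16: 80+100 = 180 > 90
    N7: 80+100 = 180 > 130
  N19 sheds 263 L/s to N16: 263 each.
    N16: 180+263 = 443 > 90
  N22 sheds 183 L/s: no online neighbours, lost.
Round 4 — N16, N7 seize.
  N16 sheds 443 L/s: no online neighbours, lost.
  N7 sheds 180 L/s: no online neighbours, lost.
No further seizures.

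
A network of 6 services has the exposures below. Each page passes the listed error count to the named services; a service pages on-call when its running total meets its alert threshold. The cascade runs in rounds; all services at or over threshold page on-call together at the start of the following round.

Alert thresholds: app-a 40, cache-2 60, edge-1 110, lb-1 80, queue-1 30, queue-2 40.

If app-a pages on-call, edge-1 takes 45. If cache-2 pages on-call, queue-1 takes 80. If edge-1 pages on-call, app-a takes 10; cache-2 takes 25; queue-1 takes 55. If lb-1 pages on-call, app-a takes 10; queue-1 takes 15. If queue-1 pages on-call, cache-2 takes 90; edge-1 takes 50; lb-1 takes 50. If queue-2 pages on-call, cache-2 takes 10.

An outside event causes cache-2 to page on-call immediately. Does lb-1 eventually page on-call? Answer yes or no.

Round 1 — cache-2 pages on-call (initial).
  queue-1: +80 → 80 ≥ 30
Round 2 — queue-1 pages on-call.
  edge-1: +50 → 50 < 110
  lb-1: +50 → 50 < 80
No further pages.

no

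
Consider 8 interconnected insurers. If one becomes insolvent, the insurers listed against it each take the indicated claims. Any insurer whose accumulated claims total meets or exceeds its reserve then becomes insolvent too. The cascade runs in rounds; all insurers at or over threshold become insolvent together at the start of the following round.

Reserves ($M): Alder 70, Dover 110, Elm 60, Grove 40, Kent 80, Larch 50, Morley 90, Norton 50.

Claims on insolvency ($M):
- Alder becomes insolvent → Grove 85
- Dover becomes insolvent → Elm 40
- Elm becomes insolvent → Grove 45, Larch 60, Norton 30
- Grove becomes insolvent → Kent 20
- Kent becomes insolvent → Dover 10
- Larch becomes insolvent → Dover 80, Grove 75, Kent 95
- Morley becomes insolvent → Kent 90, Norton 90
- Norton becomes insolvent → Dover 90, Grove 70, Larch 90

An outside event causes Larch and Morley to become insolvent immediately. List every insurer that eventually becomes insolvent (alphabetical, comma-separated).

Round 1 — Larch, Morley become insolvent (initial).
  Dover: +80 → 80 < 110
  Grove: +75 → 75 ≥ 40
  Kent: +95+90 → 185 ≥ 80
  Norton: +90 → 90 ≥ 50
Round 2 — Grove, Kent, Norton become insolvent.
  Dover: +10+90 → 180 ≥ 110
Round 3 — Dover becomes insolvent.
  Elm: +40 → 40 < 60
No further insolvencies.

Dover, Grove, Kent, Larch, Morley, Norton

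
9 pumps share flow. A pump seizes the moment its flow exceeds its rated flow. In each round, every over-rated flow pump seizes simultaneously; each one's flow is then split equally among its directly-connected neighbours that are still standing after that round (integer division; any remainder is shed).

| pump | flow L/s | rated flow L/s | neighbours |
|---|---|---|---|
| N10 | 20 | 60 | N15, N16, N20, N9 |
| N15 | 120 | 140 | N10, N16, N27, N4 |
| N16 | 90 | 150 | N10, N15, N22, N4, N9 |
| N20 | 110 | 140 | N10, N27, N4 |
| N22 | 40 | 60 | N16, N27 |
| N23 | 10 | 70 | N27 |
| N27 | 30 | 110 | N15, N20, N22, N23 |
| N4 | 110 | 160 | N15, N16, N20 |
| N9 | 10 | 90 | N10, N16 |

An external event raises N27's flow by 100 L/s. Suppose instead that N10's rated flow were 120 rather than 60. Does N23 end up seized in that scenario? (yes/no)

With N10's rated flow at 120:
Round 1 — N27 at 130 > 110. N27 seizes.
  N27 sheds 130 L/s to N15, N20, N22, N23: 32 each (2 lost).
    N15: 120+32 = 152 > 140
    N20: 110+32 = 142 > 140
    N22: 40+32 = 72 > 60
    N23: 10+32 = 42 ≤ 70
Round 2 — N15, N20, N22 seize.
  N15 sheds 152 L/s to N10, N16, N4: 50 each (2 lost).
    N10: 20+50 = 70 ≤ 120
    N16: 90+50 = 140 ≤ 150
    N4: 110+50 = 160 ≤ 160
  N20 sheds 142 L/s to N10, N4: 71 each.
    N10: 70+71 = 141 > 120
    N4: 160+71 = 231 > 160
  N22 sheds 72 L/s to N16: 72 each.
    N16: 140+72 = 212 > 150
Round 3 — N10, N16, N4 seize.
  N10 sheds 141 L/s to N9: 141 each.
    N9: 10+141 = 151 > 90
  N16 sheds 212 L/s to N9: 212 each.
    N9: 151+212 = 363 > 90
  N4 sheds 231 L/s: no online neighbours, lost.
Round 4 — N9 seizes.
  N9 sheds 363 L/s: no online neighbours, lost.
No further seizures.

no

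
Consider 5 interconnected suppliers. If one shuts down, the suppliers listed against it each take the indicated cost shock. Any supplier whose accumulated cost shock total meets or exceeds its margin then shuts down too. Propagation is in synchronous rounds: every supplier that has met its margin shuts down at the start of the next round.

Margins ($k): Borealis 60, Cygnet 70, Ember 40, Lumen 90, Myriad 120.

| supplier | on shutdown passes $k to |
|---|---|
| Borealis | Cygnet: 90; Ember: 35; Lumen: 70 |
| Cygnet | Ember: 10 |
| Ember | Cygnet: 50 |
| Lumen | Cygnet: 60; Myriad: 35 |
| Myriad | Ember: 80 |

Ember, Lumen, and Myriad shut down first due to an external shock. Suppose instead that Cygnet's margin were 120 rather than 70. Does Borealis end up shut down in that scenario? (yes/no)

no

With Cygnet's margin at 120:
Round 1 — Ember, Lumen, Myriad shut down (initial).
  Cygnet: +50+60 → 110 < 120
No further shutdowns.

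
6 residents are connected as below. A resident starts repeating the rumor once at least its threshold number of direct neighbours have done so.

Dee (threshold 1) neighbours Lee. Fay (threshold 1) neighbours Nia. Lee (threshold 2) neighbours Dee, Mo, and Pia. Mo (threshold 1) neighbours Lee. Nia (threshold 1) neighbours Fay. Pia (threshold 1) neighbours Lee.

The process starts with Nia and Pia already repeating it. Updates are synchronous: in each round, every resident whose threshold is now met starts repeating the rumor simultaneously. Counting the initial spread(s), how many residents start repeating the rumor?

Round 1 — Nia, Pia start repeating the rumor (initial).
Round 2 — checking thresholds:
  Fay: 1 of 1 neighbours ≥ 1, starts repeating the rumor.
  Lee: 1 of 3 neighbours < 2, below threshold.
Round 3 — no new spreads; cascade stops.

3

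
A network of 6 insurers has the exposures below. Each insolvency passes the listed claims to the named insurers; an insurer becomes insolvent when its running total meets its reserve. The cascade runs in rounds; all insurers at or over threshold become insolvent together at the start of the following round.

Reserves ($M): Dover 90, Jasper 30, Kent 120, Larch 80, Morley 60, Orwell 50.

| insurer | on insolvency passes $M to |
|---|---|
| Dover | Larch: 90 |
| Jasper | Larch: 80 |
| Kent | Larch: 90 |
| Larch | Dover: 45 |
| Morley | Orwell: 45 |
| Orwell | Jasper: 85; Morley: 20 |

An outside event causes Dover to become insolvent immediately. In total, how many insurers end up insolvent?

Round 1 — Dover becomes insolvent (initial).
  Larch: +90 → 90 ≥ 80
Round 2 — Larch becomes insolvent.
No further insolvencies.

2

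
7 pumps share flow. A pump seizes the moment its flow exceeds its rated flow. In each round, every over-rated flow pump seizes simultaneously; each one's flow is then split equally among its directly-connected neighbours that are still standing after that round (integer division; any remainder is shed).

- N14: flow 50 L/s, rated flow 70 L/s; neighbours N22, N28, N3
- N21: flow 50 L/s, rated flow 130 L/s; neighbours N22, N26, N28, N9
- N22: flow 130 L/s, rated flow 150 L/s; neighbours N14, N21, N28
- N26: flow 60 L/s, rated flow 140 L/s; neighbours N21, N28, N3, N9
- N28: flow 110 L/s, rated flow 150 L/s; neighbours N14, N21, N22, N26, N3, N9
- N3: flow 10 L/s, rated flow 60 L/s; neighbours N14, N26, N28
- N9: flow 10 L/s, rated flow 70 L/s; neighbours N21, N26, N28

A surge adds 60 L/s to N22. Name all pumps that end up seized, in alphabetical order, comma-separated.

Round 1 — N22 at 190 > 150. N22 seizes.
  N22 sheds 190 L/s to N14, N21, N28: 63 each (1 lost).
    N14: 50+63 = 113 > 70
    N21: 50+63 = 113 ≤ 130
    N28: 110+63 = 173 > 150
Round 2 — N14, N28 seize.
  N14 sheds 113 L/s to N3: 113 each.
    N3: 10+113 = 123 > 60
  N28 sheds 173 L/s to N21, N26, N3, N9: 43 each (1 lost).
    N21: 113+43 = 156 > 130
    N26: 60+43 = 103 ≤ 140
    N3: 123+43 = 166 > 60
    N9: 10+43 = 53 ≤ 70
Round 3 — N21, N3 seize.
  N21 sheds 156 L/s to N26, N9: 78 each.
    N26: 103+78 = 181 > 140
    N9: 53+78 = 131 > 70
  N3 sheds 166 L/s to N26: 166 each.
    N26: 181+166 = 347 > 140
Round 4 — N26, N9 seize.
  N26 sheds 347 L/s: no online neighbours, lost.
  N9 sheds 131 L/s: no online neighbours, lost.
No further seizures.

N14, N21, N22, N26, N28, N3, N9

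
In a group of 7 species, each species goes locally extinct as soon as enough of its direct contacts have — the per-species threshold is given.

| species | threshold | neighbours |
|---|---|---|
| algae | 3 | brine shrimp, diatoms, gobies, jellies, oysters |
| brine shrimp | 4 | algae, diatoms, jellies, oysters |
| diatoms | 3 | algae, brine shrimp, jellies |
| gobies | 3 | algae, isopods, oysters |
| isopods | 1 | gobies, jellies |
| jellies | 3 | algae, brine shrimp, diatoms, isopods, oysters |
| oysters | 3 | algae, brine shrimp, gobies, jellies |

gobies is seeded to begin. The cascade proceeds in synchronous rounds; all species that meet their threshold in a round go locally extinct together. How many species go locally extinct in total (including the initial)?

Round 1 — gobies goes locally extinct (initial).
Round 2 — checking thresholds:
  algae: 1 of 5 neighbours < 3, not yet.
  isopods: 1 of 2 neighbours ≥ 1, goes locally extinct.
  oysters: 1 of 4 neighbours < 3, not yet.
Round 3 — no new extinctions; cascade stops.

2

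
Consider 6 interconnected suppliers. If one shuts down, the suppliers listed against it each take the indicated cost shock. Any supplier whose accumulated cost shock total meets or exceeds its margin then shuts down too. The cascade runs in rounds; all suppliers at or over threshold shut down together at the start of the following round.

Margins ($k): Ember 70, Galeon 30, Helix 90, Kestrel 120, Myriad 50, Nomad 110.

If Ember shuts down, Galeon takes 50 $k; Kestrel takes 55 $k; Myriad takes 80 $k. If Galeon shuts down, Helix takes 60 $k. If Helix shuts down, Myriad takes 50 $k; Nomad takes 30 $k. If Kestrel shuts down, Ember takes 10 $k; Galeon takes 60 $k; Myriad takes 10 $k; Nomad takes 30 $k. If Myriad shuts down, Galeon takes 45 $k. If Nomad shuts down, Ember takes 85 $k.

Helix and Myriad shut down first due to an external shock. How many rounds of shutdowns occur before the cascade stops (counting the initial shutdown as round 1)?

Round 1 — Helix, Myriad shut down (initial).
  Galeon: +45 → 45 ≥ 30
  Nomad: +30 → 30 < 110
Round 2 — Galeon shuts down.
No further shutdowns.

2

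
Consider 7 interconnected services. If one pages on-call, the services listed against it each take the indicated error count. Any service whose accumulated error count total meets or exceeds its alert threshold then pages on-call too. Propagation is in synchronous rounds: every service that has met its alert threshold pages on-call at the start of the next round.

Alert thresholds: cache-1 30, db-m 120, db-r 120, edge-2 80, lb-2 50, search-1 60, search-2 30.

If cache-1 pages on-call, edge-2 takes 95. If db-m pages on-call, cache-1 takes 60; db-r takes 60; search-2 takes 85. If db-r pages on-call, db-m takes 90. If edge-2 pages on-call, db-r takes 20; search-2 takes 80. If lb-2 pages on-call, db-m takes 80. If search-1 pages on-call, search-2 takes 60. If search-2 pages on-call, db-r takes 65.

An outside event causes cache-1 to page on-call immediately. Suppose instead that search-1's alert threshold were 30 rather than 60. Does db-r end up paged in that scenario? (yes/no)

no

With search-1's alert threshold at 30:
Round 1 — cache-1 pages on-call (initial).
  edge-2: +95 → 95 ≥ 80
Round 2 — edge-2 pages on-call.
  db-r: +20 → 20 < 120
  search-2: +80 → 80 ≥ 30
Round 3 — search-2 pages on-call.
  db-r: +65 → 85 < 120
No further pages.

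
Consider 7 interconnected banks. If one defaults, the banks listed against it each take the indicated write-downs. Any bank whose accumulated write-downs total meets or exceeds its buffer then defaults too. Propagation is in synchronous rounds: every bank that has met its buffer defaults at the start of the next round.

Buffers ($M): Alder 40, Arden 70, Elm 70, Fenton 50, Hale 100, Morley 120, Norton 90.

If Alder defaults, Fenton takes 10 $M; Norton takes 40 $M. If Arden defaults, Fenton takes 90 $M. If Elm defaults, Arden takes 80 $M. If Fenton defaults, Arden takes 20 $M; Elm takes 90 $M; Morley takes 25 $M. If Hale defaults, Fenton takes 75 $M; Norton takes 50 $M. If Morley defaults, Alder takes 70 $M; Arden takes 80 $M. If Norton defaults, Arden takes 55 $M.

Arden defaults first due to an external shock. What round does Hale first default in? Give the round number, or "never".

Round 1 — Arden defaults (initial).
  Fenton: +90 → 90 ≥ 50
Round 2 — Fenton defaults.
  Elm: +90 → 90 ≥ 70
  Morley: +25 → 25 < 120
Round 3 — Elm defaults.
No further defaults.

never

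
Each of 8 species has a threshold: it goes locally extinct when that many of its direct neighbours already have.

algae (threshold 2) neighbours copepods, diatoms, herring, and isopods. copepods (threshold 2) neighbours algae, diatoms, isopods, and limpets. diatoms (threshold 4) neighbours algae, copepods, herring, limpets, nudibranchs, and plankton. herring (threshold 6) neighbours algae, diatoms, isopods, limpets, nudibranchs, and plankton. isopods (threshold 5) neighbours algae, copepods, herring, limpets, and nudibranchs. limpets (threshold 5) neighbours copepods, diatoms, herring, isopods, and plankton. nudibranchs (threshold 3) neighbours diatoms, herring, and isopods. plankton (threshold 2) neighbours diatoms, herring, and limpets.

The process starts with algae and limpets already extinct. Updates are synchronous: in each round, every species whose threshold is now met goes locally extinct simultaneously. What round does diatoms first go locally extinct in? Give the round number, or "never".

never

Round 1 — algae, limpets go locally extinct (initial).
Round 2 — checking thresholds:
  copepods: 2 of 4 neighbours ≥ 2, goes locally extinct.
  diatoms: 2 of 6 neighbours < 4, not yet.
  herring: 2 of 6 neighbours < 6, not yet.
  isopods: 2 of 5 neighbours < 5, not yet.
  plankton: 1 of 3 neighbours < 2, not yet.
Round 3 — no new extinctions; cascade stops.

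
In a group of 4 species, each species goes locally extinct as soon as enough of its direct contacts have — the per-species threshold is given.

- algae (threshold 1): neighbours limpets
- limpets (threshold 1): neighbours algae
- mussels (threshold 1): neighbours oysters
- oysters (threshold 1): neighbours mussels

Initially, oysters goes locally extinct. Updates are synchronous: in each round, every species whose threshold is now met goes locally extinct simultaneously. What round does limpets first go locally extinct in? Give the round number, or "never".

never

Round 1 — oysters goes locally extinct (initial).
Round 2 — checking thresholds:
  mussels: 1 of 1 neighbours ≥ 1, goes locally extinct.
Round 3 — no new extinctions; cascade stops.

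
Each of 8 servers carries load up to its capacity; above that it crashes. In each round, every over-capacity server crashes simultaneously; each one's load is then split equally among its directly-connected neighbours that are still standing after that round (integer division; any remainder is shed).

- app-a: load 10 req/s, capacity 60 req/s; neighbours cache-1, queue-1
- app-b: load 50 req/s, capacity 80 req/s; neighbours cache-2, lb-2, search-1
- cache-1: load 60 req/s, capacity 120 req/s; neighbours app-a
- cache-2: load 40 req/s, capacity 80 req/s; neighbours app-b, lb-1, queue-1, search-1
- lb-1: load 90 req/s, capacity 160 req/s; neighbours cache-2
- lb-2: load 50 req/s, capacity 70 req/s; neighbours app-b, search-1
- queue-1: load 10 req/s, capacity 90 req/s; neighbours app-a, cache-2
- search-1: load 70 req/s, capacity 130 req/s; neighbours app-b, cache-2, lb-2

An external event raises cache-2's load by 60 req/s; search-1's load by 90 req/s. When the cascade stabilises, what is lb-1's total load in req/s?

Round 1 — cache-2 at 100 > 80; search-1 at 160 > 130. cache-2, search-1 crash.
  cache-2 sheds 100 req/s to app-b, lb-1, queue-1: 33 each (1 lost).
    app-b: 50+33 = 83 > 80
    lb-1: 90+33 = 123 ≤ 160
    queue-1: 10+33 = 43 ≤ 90
  search-1 sheds 160 req/s to app-b, lb-2: 80 each.
    app-b: 83+80 = 163 > 80
    lb-2: 50+80 = 130 > 70
Round 2 — app-b, lb-2 crash.
  app-b sheds 163 req/s: no online neighbours, lost.
  lb-2 sheds 130 req/s: no online neighbours, lost.
No further crashes.

123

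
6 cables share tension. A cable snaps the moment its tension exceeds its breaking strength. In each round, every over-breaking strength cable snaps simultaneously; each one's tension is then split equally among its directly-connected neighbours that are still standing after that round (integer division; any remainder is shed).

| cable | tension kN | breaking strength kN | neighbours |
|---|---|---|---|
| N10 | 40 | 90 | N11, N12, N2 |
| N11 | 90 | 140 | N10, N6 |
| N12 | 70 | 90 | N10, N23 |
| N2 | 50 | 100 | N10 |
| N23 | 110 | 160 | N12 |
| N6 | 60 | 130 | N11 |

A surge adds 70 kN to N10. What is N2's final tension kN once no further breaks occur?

Round 1 — N10 at 110 > 90. N10 snaps.
  N10 sheds 110 kN to N11, N12, N2: 36 each (2 lost).
    N11: 90+36 = 126 ≤ 140
    N12: 70+36 = 106 > 90
    N2: 50+36 = 86 ≤ 100
Round 2 — N12 snaps.
  N12 sheds 106 kN to N23: 106 each.
    N23: 110+106 = 216 > 160
Round 3 — N23 snaps.
  N23 sheds 216 kN: no online neighbours, lost.
No further breaks.

86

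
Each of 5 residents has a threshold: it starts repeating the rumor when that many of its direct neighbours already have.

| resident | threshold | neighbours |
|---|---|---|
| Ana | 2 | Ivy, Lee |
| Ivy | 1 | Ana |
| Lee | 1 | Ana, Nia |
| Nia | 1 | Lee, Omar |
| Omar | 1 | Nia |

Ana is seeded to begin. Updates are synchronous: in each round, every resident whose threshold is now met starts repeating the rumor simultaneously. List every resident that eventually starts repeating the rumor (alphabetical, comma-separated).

Round 1 — Ana starts repeating the rumor (initial).
Round 2 — checking thresholds:
  Ivy: 1 of 1 neighbours ≥ 1, starts repeating the rumor.
  Lee: 1 of 2 neighbours ≥ 1, starts repeating the rumor.
Round 3 — checking thresholds:
  Nia: 1 of 2 neighbours ≥ 1, starts repeating the rumor.
Round 4 — checking thresholds:
  Omar: 1 of 1 neighbours ≥ 1, starts repeating the rumor.
Round 5 — no new spreads; cascade stops.

Ana, Ivy, Lee, Nia, Omar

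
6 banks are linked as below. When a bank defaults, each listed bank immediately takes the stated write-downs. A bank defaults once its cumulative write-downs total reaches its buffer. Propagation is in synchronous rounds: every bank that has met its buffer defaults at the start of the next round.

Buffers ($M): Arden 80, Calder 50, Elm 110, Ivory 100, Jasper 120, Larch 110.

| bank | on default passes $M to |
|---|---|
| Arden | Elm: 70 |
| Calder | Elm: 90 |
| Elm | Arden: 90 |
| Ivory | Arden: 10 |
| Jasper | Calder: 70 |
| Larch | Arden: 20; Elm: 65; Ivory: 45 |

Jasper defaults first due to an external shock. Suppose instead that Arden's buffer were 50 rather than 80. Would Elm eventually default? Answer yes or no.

no

With Arden's buffer at 50:
Round 1 — Jasper defaults (initial).
  Calder: +70 → 70 ≥ 50
Round 2 — Calder defaults.
  Elm: +90 → 90 < 110
No further defaults.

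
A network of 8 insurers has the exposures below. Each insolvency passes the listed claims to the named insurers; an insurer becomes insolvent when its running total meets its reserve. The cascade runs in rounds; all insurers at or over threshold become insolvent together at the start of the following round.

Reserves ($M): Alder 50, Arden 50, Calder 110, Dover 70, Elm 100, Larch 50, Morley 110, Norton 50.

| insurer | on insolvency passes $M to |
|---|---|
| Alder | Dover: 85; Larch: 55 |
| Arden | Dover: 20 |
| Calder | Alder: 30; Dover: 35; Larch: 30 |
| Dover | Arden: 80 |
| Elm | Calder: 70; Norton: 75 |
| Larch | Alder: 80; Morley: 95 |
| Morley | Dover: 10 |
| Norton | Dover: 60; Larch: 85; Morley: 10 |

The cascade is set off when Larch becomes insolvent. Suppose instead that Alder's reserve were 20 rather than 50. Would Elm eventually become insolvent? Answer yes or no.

With Alder's reserve at 20:
Round 1 — Larch becomes insolvent (initial).
  Alder: +80 → 80 ≥ 20
  Morley: +95 → 95 < 110
Round 2 — Alder becomes insolvent.
  Dover: +85 → 85 ≥ 70
Round 3 — Dover becomes insolvent.
  Arden: +80 → 80 ≥ 50
Round 4 — Arden becomes insolvent.
No further insolvencies.

no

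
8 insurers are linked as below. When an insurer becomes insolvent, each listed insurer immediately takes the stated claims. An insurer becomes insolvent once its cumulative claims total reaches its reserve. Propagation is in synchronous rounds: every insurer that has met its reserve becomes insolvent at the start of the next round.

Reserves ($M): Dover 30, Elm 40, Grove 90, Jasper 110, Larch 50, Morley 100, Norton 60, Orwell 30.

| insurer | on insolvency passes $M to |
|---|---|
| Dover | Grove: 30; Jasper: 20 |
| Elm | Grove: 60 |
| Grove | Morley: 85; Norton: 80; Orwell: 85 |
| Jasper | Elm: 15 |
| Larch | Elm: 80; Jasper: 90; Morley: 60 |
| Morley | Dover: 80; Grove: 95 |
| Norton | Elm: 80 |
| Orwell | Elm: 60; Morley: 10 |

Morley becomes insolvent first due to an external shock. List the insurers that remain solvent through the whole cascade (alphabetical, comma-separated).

Round 1 — Morley becomes insolvent (initial).
  Dover: +80 → 80 ≥ 30
  Grove: +95 → 95 ≥ 90
Round 2 — Dover, Grove become insolvent.
  Jasper: +20 → 20 < 110
  Norton: +80 → 80 ≥ 60
  Orwell: +85 → 85 ≥ 30
Round 3 — Norton, Orwell become insolvent.
  Elm: +80+60 → 140 ≥ 40
Round 4 — Elm becomes insolvent.
No further insolvencies.

Jasper, Larch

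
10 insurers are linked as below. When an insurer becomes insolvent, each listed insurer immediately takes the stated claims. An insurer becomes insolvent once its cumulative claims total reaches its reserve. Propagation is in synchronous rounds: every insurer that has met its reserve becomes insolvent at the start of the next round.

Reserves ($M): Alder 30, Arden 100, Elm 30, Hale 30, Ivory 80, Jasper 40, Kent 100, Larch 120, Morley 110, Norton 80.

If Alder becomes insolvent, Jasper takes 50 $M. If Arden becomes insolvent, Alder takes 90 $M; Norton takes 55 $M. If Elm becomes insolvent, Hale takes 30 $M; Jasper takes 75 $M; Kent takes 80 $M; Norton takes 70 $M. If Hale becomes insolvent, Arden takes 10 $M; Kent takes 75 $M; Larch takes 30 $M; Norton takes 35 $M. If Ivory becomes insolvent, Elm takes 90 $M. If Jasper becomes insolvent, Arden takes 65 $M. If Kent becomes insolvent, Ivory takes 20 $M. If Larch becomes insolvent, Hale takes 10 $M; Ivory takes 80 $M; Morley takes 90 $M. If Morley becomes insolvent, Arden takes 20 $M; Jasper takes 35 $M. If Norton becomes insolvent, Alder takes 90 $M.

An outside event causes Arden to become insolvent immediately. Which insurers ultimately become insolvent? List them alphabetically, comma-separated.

Alder, Arden, Jasper

Round 1 — Arden becomes insolvent (initial).
  Alder: +90 → 90 ≥ 30
  Norton: +55 → 55 < 80
Round 2 — Alder becomes insolvent.
  Jasper: +50 → 50 ≥ 40
Round 3 — Jasper becomes insolvent.
No further insolvencies.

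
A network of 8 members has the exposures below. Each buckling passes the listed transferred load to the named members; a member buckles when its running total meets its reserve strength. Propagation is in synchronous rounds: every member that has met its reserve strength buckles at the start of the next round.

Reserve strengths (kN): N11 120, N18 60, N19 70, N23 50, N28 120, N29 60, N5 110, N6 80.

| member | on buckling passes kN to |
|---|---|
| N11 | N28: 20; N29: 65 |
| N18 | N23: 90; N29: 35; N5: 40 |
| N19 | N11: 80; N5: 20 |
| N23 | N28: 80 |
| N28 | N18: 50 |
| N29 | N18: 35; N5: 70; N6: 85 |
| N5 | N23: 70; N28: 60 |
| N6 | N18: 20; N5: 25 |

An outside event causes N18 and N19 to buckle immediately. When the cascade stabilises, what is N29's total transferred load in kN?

35

Round 1 — N18, N19 buckle (initial).
  N11: +80 → 80 < 120
  N23: +90 → 90 ≥ 50
  N29: +35 → 35 < 60
  N5: +40+20 → 60 < 110
Round 2 — N23 buckles.
  N28: +80 → 80 < 120
No further bucklings.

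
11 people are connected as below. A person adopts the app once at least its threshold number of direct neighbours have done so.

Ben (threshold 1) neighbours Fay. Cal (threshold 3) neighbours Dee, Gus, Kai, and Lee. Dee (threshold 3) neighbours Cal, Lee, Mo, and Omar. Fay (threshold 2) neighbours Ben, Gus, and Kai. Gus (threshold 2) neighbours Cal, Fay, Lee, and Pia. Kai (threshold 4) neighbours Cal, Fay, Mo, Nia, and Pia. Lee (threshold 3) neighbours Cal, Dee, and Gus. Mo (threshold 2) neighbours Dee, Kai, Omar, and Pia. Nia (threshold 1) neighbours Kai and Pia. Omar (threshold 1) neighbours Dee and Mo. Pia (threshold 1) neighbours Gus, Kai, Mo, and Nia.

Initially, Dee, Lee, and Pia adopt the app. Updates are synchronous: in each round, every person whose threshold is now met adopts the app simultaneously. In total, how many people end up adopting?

11

Round 1 — Dee, Lee, Pia adopt the app (initial).
Round 2 — checking thresholds:
  Cal: 2 of 4 neighbours < 3, not yet.
  Gus: 2 of 4 neighbours ≥ 2, adopts the app.
  Kai: 1 of 5 neighbours < 4, not yet.
  Mo: 2 of 4 neighbours ≥ 2, adopts the app.
  Nia: 1 of 2 neighbours ≥ 1, adopts the app.
  Omar: 1 of 2 neighbours ≥ 1, adopts the app.
Round 3 — checking thresholds:
  Cal: 3 of 4 neighbours ≥ 3, adopts the app.
  Fay: 1 of 3 neighbours < 2, not yet.
  Kai: 3 of 5 neighbours < 4, not yet.
Round 4 — checking thresholds:
  Fay: 1 of 3 neighbours < 2, not yet.
  Kai: 4 of 5 neighbours ≥ 4, adopts the app.
Round 5 — checking thresholds:
  Fay: 2 of 3 neighbours ≥ 2, adopts the app.
Round 6 — checking thresholds:
  Ben: 1 of 1 neighbours ≥ 1, adopts the app.
Round 7 — no new adoptions; cascade stops.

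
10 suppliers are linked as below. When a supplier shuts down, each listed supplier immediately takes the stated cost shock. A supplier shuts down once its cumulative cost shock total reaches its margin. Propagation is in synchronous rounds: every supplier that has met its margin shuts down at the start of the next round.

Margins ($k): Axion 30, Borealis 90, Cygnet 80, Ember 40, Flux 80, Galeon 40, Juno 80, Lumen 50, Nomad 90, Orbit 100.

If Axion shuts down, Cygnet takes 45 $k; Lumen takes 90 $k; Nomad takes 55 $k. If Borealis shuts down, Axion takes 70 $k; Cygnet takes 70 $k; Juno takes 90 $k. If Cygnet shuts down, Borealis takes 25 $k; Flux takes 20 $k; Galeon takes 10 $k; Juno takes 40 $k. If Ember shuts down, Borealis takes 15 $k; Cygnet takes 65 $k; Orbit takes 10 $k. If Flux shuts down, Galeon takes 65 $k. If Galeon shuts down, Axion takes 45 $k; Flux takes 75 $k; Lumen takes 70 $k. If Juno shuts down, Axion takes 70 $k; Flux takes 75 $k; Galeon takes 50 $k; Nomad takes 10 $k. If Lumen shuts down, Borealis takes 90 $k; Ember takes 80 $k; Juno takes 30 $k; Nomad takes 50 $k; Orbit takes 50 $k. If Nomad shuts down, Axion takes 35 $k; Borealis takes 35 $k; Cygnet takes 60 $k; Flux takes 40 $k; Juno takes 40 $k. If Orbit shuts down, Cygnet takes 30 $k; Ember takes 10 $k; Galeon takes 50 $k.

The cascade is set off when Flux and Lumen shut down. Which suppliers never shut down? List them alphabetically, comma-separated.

Orbit

Round 1 — Flux, Lumen shut down (initial).
  Borealis: +90 → 90 ≥ 90
  Ember: +80 → 80 ≥ 40
  Galeon: +65 → 65 ≥ 40
  Juno: +30 → 30 < 80
  Nomad: +50 → 50 < 90
  Orbit: +50 → 50 < 100
Round 2 — Borealis, Ember, Galeon shut down.
  Axion: +70+45 → 115 ≥ 30
  Cygnet: +70+65 → 135 ≥ 80
  Juno: +90 → 120 ≥ 80
  Orbit: +10 → 60 < 100
Round 3 — Axion, Cygnet, Juno shut down.
  Nomad: +55+10 → 115 ≥ 90
Round 4 — Nomad shuts down.
No further shutdowns.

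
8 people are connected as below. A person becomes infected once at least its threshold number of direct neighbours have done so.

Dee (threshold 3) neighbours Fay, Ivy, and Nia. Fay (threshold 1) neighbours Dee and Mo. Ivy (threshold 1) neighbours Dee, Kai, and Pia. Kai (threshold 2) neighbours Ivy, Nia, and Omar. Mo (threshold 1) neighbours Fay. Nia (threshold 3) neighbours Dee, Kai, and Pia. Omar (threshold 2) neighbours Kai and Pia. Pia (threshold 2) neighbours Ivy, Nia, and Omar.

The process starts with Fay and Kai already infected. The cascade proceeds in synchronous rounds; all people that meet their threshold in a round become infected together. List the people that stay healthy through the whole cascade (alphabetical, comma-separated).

Dee, Nia, Omar, Pia

Round 1 — Fay, Kai become infected (initial).
Round 2 — checking thresholds:
  Dee: 1 of 3 neighbours < 3, below threshold.
  Ivy: 1 of 3 neighbours ≥ 1, becomes infected.
  Mo: 1 of 1 neighbours ≥ 1, becomes infected.
  Nia: 1 of 3 neighbours < 3, below threshold.
  Omar: 1 of 2 neighbours < 2, below threshold.
Round 3 — no new infections; cascade stops.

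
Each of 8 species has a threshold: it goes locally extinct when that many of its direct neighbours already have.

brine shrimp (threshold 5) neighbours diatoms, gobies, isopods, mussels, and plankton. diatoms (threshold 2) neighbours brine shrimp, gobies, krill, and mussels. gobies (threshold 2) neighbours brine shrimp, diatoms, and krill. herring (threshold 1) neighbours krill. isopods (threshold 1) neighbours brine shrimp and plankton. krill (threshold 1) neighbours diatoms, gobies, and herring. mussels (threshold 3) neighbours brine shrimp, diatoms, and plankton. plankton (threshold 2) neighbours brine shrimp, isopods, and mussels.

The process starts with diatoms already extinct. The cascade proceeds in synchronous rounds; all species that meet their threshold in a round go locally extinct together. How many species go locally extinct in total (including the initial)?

4

Round 1 — diatoms goes locally extinct (initial).
Round 2 — checking thresholds:
  brine shrimp: 1 of 5 neighbours < 5, not yet.
  gobies: 1 of 3 neighbours < 2, not yet.
  krill: 1 of 3 neighbours ≥ 1, goes locally extinct.
  mussels: 1 of 3 neighbours < 3, not yet.
Round 3 — checking thresholds:
  brine shrimp: 1 of 5 neighbours < 5, not yet.
  gobies: 2 of 3 neighbours ≥ 2, goes locally extinct.
  herring: 1 of 1 neighbours ≥ 1, goes locally extinct.
  mussels: 1 of 3 neighbours < 3, not yet.
Round 4 — no new extinctions; cascade stops.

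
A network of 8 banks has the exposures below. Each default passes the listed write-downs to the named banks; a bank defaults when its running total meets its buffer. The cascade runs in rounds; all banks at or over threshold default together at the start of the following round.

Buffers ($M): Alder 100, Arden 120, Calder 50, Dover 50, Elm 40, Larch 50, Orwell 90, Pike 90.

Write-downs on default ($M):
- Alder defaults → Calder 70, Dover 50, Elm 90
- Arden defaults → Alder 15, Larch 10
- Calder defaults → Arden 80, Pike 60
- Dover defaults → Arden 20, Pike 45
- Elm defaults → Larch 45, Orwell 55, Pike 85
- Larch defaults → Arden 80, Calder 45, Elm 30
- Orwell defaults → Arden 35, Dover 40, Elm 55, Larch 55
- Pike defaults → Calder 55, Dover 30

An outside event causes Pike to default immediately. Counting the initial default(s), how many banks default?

2

Round 1 — Pike defaults (initial).
  Calder: +55 → 55 ≥ 50
  Dover: +30 → 30 < 50
Round 2 — Calder defaults.
  Arden: +80 → 80 < 120
No further defaults.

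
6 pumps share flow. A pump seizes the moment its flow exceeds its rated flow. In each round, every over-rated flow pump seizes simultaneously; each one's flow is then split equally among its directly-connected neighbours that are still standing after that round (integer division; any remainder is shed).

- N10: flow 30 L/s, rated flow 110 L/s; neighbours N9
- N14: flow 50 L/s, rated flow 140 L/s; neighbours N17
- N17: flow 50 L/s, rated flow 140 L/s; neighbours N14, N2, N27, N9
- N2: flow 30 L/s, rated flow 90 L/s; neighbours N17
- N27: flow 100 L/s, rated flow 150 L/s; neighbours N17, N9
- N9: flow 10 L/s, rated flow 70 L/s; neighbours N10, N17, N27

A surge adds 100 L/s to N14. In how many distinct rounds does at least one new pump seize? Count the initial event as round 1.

3

Round 1 — N14 at 150 > 140. N14 seizes.
  N14 sheds 150 L/s to N17: 150 each.
    N17: 50+150 = 200 > 140
Round 2 — N17 seizes.
  N17 sheds 200 L/s to N2, N27, N9: 66 each (2 lost).
    N2: 30+66 = 96 > 90
    N27: 100+66 = 166 > 150
    N9: 10+66 = 76 > 70
Round 3 — N2, N27, N9 seize.
  N2 sheds 96 L/s: no online neighbours, lost.
  N27 sheds 166 L/s: no online neighbours, lost.
  N9 sheds 76 L/s to N10: 76 each.
    N10: 30+76 = 106 ≤ 110
No further seizures.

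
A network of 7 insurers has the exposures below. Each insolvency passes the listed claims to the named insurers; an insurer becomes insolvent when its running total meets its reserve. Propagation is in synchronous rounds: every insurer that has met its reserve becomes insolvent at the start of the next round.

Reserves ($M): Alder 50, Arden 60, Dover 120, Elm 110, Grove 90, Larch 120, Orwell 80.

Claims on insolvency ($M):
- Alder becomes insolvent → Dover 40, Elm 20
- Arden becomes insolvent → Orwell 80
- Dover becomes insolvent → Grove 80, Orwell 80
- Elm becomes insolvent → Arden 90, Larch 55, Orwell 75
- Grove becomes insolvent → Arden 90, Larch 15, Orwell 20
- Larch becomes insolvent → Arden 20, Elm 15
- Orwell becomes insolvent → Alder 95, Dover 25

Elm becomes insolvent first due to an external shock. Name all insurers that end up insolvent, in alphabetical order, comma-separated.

Round 1 — Elm becomes insolvent (initial).
  Arden: +90 → 90 ≥ 60
  Larch: +55 → 55 < 120
  Orwell: +75 → 75 < 80
Round 2 — Arden becomes insolvent.
  Orwell: +80 → 155 ≥ 80
Round 3 — Orwell becomes insolvent.
  Alder: +95 → 95 ≥ 50
  Dover: +25 → 25 < 120
Round 4 — Alder becomes insolvent.
  Dover: +40 → 65 < 120
No further insolvencies.

Alder, Arden, Elm, Orwell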